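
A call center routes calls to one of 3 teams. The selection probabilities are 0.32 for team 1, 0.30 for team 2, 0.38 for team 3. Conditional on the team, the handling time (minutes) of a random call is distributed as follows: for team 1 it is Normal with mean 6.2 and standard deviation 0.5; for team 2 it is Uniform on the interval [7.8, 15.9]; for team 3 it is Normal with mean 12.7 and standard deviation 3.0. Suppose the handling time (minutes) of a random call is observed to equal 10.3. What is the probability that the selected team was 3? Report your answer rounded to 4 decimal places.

0.4977

Likelihoods f(10.3 | ·): 1: 1.99968e-15; 2: 0.123457; 3: 0.0965639.
Posterior ∝ prior × likelihood. Numerator for 3: 0.38·0.0965639 = 0.0366943.
Normalizing constant: 0.32·1.99968e-15 + 0.3·0.123457 + 0.38·0.0965639 = 0.0737313.
P(3 | observation) = 0.0366943 / 0.0737313 = 0.497676.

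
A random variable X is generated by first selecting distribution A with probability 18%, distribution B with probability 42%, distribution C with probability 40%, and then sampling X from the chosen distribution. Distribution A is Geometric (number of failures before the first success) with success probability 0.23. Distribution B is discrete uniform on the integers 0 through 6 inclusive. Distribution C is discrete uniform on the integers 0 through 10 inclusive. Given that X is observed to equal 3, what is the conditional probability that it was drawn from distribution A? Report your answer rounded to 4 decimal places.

Likelihoods P(X=3 | ·): A: 0.105003; B: 0.142857; C: 0.0909091.
Posterior ∝ prior × likelihood. Numerator for A: 0.18·0.105003 = 0.0189005.
Normalizing constant: 0.18·0.105003 + 0.42·0.142857 + 0.4·0.0909091 = 0.115264.
P(A | observation) = 0.0189005 / 0.115264 = 0.163975.

0.1640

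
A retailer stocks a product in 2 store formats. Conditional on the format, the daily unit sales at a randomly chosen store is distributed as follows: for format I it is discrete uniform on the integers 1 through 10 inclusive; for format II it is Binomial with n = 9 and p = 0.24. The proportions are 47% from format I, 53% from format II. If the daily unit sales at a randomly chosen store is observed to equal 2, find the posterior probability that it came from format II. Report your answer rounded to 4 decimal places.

0.7740

Likelihoods P(X=2 | ·): I: 0.1; II: 0.303683.
Posterior ∝ prior × likelihood. Numerator for II: 0.53·0.303683 = 0.160952.
Normalizing constant: 0.47·0.1 + 0.53·0.303683 = 0.207952.
P(II | observation) = 0.160952 / 0.207952 = 0.773986.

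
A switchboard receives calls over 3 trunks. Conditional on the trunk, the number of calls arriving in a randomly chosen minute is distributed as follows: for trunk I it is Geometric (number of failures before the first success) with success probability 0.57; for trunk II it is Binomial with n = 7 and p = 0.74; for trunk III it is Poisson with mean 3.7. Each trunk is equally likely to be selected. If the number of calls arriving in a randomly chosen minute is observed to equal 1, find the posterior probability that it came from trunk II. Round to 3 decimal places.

0.005

Likelihoods P(X=1 | ·): I: 0.2451; II: 0.00160018; III: 0.091477.
Posterior ∝ prior × likelihood. Numerator for II: 0.333333·0.00160018 = 0.000533395.
Normalizing constant: 0.333333·0.2451 + 0.333333·0.00160018 + 0.333333·0.091477 = 0.112726.
P(II | observation) = 0.000533395 / 0.112726 = 0.00473179.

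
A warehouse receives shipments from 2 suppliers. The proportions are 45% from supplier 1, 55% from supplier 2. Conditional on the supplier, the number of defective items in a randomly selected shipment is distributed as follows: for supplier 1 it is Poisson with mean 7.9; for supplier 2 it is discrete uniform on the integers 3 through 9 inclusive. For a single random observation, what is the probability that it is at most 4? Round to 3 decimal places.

0.205

Conditional on each supplier, P(X ≤ 4): 1: 0.105503; 2: 0.285714.
By total probability, P(X ≤ 4) = 0.45·0.105503 + 0.55·0.285714 = 0.204619.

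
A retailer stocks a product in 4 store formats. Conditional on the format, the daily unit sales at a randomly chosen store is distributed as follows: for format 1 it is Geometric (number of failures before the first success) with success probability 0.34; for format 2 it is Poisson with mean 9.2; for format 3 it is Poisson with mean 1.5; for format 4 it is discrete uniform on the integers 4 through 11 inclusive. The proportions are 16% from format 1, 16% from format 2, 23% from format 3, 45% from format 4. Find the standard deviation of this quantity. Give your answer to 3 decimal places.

Per component, 1: μ=1.94118, E[X²]=9.47751; 2: μ=9.2, E[X²]=93.84; 3: μ=1.5, E[X²]=3.75; 4: μ=7.5, E[X²]=61.5.
E[X] = 0.16·1.94118 + 0.16·9.2 + 0.23·1.5 + 0.45·7.5 = 5.50259.
E[X²] = 0.16·9.47751 + 0.16·93.84 + 0.23·3.75 + 0.45·61.5 = 45.0683.
Var(X) = E[X²] − (E[X])² = 45.0683 − 30.2785 = 14.7898.
SD(X) = √14.7898 = 3.84575.

3.846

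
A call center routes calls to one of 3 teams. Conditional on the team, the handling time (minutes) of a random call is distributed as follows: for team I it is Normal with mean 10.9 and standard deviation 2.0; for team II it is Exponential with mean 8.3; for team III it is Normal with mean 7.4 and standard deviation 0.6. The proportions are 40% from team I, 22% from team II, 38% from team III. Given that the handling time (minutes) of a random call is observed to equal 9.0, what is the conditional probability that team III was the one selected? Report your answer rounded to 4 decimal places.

0.1077

Likelihoods f(9.0 | ·): I: 0.12703; II: 0.040738; III: 0.0189933.
Posterior ∝ prior × likelihood. Numerator for III: 0.38·0.0189933 = 0.00721746.
Normalizing constant: 0.4·0.12703 + 0.22·0.040738 + 0.38·0.0189933 = 0.0669916.
P(III | observation) = 0.00721746 / 0.0669916 = 0.107737.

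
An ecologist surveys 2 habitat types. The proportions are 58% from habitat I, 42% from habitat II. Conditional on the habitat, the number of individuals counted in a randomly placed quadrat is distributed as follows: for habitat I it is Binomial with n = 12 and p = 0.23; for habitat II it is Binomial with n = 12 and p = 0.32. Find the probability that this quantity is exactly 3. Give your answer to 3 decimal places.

0.242

Conditional on each habitat, P(X = 3): I: 0.254696; II: 0.224106.
By total probability, P(X = 3) = 0.58·0.254696 + 0.42·0.224106 = 0.241848.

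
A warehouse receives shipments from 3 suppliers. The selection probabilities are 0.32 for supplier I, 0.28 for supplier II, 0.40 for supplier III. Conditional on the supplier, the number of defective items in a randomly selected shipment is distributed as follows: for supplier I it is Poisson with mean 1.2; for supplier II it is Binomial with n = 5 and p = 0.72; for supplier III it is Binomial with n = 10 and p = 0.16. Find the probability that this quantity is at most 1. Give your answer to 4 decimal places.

Conditional on each supplier, P(X ≤ 1): I: 0.662627; II: 0.0238487; III: 0.508046.
By total probability, P(X ≤ 1) = 0.32·0.662627 + 0.28·0.0238487 + 0.4·0.508046 = 0.421937.

0.4219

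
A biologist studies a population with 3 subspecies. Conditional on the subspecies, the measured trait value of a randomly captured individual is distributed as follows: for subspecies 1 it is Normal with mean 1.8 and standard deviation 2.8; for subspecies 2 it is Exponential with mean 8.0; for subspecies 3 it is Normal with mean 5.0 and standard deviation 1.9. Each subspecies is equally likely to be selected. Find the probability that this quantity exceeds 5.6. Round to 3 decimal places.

Conditional on each subspecies, P(X > 5.6): 1: 0.0873679; 2: 0.496585; 3: 0.376081.
By total probability, P(X > 5.6) = 0.333333·0.0873679 + 0.333333·0.496585 + 0.333333·0.376081 = 0.320011.

0.320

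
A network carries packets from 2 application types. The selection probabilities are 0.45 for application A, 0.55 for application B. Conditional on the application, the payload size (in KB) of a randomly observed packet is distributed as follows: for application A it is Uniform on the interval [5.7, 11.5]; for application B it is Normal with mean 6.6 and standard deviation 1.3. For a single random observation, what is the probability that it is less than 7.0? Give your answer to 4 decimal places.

Conditional on each application, P(X < 7.0): A: 0.224138; B: 0.620842.
By total probability, P(X < 7.0) = 0.45·0.224138 + 0.55·0.620842 = 0.442325.

0.4423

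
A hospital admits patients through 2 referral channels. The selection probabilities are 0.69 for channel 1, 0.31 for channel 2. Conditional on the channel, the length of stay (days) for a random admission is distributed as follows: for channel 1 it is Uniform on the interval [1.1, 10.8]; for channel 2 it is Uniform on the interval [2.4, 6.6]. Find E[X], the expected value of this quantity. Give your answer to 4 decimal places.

Component means — 1: 5.95; 2: 4.5.
E[X] = 0.69·5.95 + 0.31·4.5 = 5.5005.

5.5005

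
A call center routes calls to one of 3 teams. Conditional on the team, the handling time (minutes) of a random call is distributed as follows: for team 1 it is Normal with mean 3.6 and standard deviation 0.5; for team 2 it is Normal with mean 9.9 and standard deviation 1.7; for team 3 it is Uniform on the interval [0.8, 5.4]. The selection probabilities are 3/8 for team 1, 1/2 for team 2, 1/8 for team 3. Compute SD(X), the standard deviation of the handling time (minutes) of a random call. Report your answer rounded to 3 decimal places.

Per component, 1: μ=3.6, E[X²]=13.21; 2: μ=9.9, E[X²]=100.9; 3: μ=3.1, E[X²]=11.3733.
E[X] = 0.375·3.6 + 0.5·9.9 + 0.125·3.1 = 6.6875.
E[X²] = 0.375·13.21 + 0.5·100.9 + 0.125·11.3733 = 56.8254.
Var(X) = E[X²] − (E[X])² = 56.8254 − 44.7227 = 12.1028.
SD(X) = √12.1028 = 3.4789.

3.479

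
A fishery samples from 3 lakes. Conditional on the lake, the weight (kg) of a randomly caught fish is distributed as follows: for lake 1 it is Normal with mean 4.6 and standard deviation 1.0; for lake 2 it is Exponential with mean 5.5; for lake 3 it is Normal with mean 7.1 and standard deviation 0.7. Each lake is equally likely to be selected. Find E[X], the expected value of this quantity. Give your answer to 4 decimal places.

5.7333

Component means — 1: 4.6; 2: 5.5; 3: 7.1.
E[X] = 0.333333·4.6 + 0.333333·5.5 + 0.333333·7.1 = 5.73333.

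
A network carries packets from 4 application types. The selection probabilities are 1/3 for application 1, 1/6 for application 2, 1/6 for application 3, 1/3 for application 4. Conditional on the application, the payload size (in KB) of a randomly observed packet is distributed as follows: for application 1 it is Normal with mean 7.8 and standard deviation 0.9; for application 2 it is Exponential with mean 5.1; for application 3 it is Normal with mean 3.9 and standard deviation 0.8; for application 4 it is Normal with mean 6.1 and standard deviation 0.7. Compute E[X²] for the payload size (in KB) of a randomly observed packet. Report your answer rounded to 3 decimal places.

For each component E[X²] = Var + (mean)², giving 1: 61.65; 2: 52.02; 3: 15.85; 4: 37.7.
Overall E[X²] = 0.333333·61.65 + 0.166667·52.02 + 0.166667·15.85 + 0.333333·37.7 = 44.4283.

44.428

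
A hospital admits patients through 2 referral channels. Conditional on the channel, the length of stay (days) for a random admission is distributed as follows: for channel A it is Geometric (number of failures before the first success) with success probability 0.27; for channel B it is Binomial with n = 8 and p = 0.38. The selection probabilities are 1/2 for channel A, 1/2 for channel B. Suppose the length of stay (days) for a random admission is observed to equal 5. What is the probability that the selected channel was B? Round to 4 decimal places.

Likelihoods P(X=5 | ·): A: 0.0559729; B: 0.10575.
Posterior ∝ prior × likelihood. Numerator for B: 0.5·0.10575 = 0.0528751.
Normalizing constant: 0.5·0.0559729 + 0.5·0.10575 = 0.0808616.
P(B | observation) = 0.0528751 / 0.0808616 = 0.653896.

0.6539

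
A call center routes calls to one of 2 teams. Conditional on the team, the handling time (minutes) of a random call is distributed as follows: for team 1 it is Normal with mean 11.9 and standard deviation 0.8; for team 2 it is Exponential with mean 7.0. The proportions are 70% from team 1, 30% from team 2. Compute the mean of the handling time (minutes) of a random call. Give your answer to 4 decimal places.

Component means — 1: 11.9; 2: 7.
E[X] = 0.7·11.9 + 0.3·7 = 10.43.

10.4300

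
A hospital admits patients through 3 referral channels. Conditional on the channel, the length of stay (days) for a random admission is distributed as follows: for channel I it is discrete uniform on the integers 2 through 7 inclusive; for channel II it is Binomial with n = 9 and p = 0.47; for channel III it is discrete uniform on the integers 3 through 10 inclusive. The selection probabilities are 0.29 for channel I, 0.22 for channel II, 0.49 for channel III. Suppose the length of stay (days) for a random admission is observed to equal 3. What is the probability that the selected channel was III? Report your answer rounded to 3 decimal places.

Likelihoods P(X=3 | ·): I: 0.166667; II: 0.193298; III: 0.125.
Posterior ∝ prior × likelihood. Numerator for III: 0.49·0.125 = 0.06125.
Normalizing constant: 0.29·0.166667 + 0.22·0.193298 + 0.49·0.125 = 0.152109.
P(III | observation) = 0.06125 / 0.152109 = 0.402672.

0.403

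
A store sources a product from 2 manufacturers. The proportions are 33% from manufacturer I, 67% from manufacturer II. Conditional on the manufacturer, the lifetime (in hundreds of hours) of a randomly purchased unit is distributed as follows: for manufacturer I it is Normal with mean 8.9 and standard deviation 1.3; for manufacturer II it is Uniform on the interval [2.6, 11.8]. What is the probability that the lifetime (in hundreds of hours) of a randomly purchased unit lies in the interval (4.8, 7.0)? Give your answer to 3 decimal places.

0.184

Conditional on each manufacturer, P(4.8 < X < 7.0): I: 0.0711282; II: 0.23913.
By total probability, P(4.8 < X < 7.0) = 0.33·0.0711282 + 0.67·0.23913 = 0.18369.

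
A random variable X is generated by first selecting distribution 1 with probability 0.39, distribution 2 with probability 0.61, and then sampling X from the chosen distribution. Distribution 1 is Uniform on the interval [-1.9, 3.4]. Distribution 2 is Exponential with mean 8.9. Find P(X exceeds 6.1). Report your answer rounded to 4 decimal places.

0.3074

Conditional on each component, P(X > 6.1): 1: 0; 2: 0.503892.
By total probability, P(X > 6.1) = 0.39·0 + 0.61·0.503892 = 0.307374.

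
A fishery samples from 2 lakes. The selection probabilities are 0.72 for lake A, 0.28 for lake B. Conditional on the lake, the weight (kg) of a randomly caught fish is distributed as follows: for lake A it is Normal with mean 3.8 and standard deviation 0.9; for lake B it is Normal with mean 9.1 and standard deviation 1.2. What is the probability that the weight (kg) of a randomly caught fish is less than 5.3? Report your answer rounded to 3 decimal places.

Conditional on each lake, P(X < 5.3): A: 0.95221; B: 0.000770985.
By total probability, P(X < 5.3) = 0.72·0.95221 + 0.28·0.000770985 = 0.685807.

0.686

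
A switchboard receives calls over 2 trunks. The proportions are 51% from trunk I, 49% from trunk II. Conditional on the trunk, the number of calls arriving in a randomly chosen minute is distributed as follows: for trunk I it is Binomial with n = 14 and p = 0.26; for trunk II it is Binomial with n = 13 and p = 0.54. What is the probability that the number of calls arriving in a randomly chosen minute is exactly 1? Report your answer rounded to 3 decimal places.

Conditional on each trunk, P(X = 1): I: 0.0726296; II: 0.000630131.
By total probability, P(X = 1) = 0.51·0.0726296 + 0.49·0.000630131 = 0.0373499.

0.037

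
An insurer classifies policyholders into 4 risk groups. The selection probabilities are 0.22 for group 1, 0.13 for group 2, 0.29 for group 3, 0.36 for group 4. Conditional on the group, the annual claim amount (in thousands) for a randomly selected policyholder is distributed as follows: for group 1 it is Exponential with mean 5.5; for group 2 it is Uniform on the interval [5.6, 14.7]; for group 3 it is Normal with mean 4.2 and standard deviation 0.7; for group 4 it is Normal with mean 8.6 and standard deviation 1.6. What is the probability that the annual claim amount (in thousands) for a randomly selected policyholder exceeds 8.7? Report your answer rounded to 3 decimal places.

Conditional on each group, P(X > 8.7): 1: 0.205601; 2: 0.659341; 3: 6.44044e-11; 4: 0.475082.
By total probability, P(X > 8.7) = 0.22·0.205601 + 0.13·0.659341 + 0.29·6.44044e-11 + 0.36·0.475082 = 0.301976.

0.302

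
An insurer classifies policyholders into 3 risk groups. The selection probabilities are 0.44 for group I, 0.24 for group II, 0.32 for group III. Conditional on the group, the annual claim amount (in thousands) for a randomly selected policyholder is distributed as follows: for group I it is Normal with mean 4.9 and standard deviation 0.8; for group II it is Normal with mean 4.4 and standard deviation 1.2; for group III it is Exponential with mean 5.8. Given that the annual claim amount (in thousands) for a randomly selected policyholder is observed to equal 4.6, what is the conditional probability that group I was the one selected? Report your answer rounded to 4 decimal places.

Likelihoods f(4.6 | ·): I: 0.464819; II: 0.327866; III: 0.0780066.
Posterior ∝ prior × likelihood. Numerator for I: 0.44·0.464819 = 0.20452.
Normalizing constant: 0.44·0.464819 + 0.24·0.327866 + 0.32·0.0780066 = 0.30817.
P(I | observation) = 0.20452 / 0.30817 = 0.66366.

0.6637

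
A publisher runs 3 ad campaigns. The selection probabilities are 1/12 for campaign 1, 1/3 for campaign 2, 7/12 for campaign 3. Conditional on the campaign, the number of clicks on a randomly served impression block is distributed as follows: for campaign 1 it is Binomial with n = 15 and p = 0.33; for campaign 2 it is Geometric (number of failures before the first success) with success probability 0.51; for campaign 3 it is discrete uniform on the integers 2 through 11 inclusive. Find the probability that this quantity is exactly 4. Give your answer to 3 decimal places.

Conditional on each campaign, P(X = 4): 1: 0.197702; 2: 0.0294005; 3: 0.1.
By total probability, P(X = 4) = 0.0833333·0.197702 + 0.333333·0.0294005 + 0.583333·0.1 = 0.0846087.

0.085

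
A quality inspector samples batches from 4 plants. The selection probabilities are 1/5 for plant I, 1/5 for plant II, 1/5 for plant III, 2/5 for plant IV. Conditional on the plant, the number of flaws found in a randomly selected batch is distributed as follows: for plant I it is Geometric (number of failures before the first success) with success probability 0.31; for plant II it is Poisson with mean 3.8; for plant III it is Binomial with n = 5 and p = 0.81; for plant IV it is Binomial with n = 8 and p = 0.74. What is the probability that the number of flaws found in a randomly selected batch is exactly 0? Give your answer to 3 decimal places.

0.067

Conditional on each plant, P(X = 0): I: 0.31; II: 0.0223708; III: 0.00024761; IV: 2.08827e-05.
By total probability, P(X = 0) = 0.2·0.31 + 0.2·0.0223708 + 0.2·0.00024761 + 0.4·2.08827e-05 = 0.066532.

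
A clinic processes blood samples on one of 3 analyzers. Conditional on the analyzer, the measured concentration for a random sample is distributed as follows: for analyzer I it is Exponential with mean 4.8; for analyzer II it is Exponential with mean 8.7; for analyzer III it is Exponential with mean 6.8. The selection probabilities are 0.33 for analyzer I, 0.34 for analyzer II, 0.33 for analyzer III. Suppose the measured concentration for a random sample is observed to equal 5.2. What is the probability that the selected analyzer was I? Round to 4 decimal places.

0.3455

Likelihoods f(5.2 | ·): I: 0.0705136; II: 0.063227; III: 0.0684516.
Posterior ∝ prior × likelihood. Numerator for I: 0.33·0.0705136 = 0.0232695.
Normalizing constant: 0.33·0.0705136 + 0.34·0.063227 + 0.33·0.0684516 = 0.0673557.
P(I | observation) = 0.0232695 / 0.0673557 = 0.345472.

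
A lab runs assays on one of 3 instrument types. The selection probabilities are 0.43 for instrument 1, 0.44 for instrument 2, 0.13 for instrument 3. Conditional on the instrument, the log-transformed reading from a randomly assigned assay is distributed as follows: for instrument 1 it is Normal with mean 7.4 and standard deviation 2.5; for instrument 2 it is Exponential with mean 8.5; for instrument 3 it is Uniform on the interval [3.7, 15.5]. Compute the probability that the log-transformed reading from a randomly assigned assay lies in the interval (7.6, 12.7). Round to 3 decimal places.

0.331

Conditional on each instrument, P(7.6 < X < 12.7): 1: 0.451116; 2: 0.184522; 3: 0.432203.
By total probability, P(7.6 < X < 12.7) = 0.43·0.451116 + 0.44·0.184522 + 0.13·0.432203 = 0.331356.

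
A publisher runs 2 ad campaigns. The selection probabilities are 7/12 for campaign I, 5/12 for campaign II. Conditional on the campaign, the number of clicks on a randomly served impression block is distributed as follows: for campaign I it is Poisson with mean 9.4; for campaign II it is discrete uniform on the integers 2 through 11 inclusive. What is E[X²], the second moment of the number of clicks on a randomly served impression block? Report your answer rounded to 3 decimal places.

78.068

For each component E[X²] = Var + (mean)², giving I: 97.76; II: 50.5.
Overall E[X²] = 0.583333·97.76 + 0.416667·50.5 = 78.0683.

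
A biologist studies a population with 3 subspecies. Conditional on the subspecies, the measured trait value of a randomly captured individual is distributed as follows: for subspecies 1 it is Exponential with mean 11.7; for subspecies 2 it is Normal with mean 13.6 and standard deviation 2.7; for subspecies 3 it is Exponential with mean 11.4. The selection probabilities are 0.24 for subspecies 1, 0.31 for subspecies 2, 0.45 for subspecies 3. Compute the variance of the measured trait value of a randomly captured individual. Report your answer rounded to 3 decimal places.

Per component, 1: μ=11.7, E[X²]=273.78; 2: μ=13.6, E[X²]=192.25; 3: μ=11.4, E[X²]=259.92.
E[X] = 0.24·11.7 + 0.31·13.6 + 0.45·11.4 = 12.154.
E[X²] = 0.24·273.78 + 0.31·192.25 + 0.45·259.92 = 242.269.
Var(X) = E[X²] − (E[X])² = 242.269 − 147.72 = 94.549.

94.549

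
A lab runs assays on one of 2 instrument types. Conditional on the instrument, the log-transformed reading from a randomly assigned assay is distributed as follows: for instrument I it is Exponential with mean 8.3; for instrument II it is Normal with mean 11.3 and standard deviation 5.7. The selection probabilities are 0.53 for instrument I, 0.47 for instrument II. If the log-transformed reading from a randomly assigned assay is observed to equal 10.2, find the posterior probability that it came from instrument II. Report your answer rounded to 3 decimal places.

Likelihoods f(10.2 | ·): I: 0.0352542; II: 0.0686986.
Posterior ∝ prior × likelihood. Numerator for II: 0.47·0.0686986 = 0.0322884.
Normalizing constant: 0.53·0.0352542 + 0.47·0.0686986 = 0.0509731.
P(II | observation) = 0.0322884 / 0.0509731 = 0.63344.

0.633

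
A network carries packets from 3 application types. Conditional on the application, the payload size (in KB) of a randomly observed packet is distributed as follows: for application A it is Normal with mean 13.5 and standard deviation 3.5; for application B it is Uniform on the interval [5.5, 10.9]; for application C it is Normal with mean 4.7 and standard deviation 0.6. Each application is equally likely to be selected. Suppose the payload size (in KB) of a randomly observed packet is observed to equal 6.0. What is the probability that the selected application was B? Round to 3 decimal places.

Likelihoods f(6.0 | ·): A: 0.0114746; B: 0.185185; C: 0.0635877.
Posterior ∝ prior × likelihood. Numerator for B: 0.333333·0.185185 = 0.0617284.
Normalizing constant: 0.333333·0.0114746 + 0.333333·0.185185 + 0.333333·0.0635877 = 0.0867492.
P(B | observation) = 0.0617284 / 0.0867492 = 0.711573.

0.712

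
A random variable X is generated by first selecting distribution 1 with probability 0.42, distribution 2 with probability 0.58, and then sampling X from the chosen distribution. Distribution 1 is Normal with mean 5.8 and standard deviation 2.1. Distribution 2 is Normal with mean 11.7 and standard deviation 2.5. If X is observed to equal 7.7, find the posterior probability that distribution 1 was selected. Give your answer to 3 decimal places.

0.673

Likelihoods f(7.7 | ·): 1: 0.126164; 2: 0.0443683.
Posterior ∝ prior × likelihood. Numerator for 1: 0.42·0.126164 = 0.0529889.
Normalizing constant: 0.42·0.126164 + 0.58·0.0443683 = 0.0787225.
P(1 | observation) = 0.0529889 / 0.0787225 = 0.67311.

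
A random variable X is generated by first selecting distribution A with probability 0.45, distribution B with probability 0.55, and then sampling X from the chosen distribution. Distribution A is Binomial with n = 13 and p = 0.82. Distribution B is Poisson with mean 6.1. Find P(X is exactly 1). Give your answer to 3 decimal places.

Conditional on each component, P(X = 1): A: 1.23318e-08; B: 0.0136815.
By total probability, P(X = 1) = 0.45·1.23318e-08 + 0.55·0.0136815 = 0.00752483.

0.008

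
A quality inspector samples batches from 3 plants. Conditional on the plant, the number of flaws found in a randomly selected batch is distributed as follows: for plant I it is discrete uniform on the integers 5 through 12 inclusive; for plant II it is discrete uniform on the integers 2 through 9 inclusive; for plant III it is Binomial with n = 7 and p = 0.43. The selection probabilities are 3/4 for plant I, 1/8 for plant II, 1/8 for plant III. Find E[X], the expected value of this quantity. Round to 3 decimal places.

Component means — I: 8.5; II: 5.5; III: 3.01.
E[X] = 0.75·8.5 + 0.125·5.5 + 0.125·3.01 = 7.43875.

7.439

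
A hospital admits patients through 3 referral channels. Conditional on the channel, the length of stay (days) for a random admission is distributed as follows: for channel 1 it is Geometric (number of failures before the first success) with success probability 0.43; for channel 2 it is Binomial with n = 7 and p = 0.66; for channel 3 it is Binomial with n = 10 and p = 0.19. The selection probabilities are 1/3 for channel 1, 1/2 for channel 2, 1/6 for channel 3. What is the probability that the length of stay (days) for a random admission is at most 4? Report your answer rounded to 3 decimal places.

0.698

Conditional on each channel, P(X ≤ 4): 1: 0.939831; 2: 0.444716; 3: 0.973368.
By total probability, P(X ≤ 4) = 0.333333·0.939831 + 0.5·0.444716 + 0.166667·0.973368 = 0.697863.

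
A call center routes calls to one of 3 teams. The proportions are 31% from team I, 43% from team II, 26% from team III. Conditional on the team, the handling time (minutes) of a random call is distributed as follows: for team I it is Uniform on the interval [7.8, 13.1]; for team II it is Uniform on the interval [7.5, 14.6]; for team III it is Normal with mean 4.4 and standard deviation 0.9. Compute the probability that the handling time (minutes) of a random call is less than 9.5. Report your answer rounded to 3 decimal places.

Conditional on each team, P(X < 9.5): I: 0.320755; II: 0.28169; III: 1.
By total probability, P(X < 9.5) = 0.31·0.320755 + 0.43·0.28169 + 0.26·1 = 0.480561.

0.481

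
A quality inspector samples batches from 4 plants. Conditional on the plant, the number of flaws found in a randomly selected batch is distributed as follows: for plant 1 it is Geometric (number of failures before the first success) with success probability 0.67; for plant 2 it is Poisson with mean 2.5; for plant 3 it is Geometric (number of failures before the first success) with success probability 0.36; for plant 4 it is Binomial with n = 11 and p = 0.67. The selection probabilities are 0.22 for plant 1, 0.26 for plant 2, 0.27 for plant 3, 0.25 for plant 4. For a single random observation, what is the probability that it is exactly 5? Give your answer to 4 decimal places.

0.0485

Conditional on each plant, P(X = 5): 1: 0.00262207; 2: 0.0668009; 3: 0.0386547; 4: 0.0805563.
By total probability, P(X = 5) = 0.22·0.00262207 + 0.26·0.0668009 + 0.27·0.0386547 + 0.25·0.0805563 = 0.048521.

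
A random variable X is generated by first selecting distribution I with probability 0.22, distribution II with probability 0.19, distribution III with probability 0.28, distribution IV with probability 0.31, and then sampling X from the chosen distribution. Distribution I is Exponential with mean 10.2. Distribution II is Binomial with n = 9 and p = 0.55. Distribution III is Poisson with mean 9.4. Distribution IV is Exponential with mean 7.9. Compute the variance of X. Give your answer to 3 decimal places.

Per component, I: μ=10.2, E[X²]=208.08; II: μ=4.95, E[X²]=26.73; III: μ=9.4, E[X²]=97.76; IV: μ=7.9, E[X²]=124.82.
E[X] = 0.22·10.2 + 0.19·4.95 + 0.28·9.4 + 0.31·7.9 = 8.2655.
E[X²] = 0.22·208.08 + 0.19·26.73 + 0.28·97.76 + 0.31·124.82 = 116.923.
Var(X) = E[X²] − (E[X])² = 116.923 − 68.3185 = 48.6048.

48.605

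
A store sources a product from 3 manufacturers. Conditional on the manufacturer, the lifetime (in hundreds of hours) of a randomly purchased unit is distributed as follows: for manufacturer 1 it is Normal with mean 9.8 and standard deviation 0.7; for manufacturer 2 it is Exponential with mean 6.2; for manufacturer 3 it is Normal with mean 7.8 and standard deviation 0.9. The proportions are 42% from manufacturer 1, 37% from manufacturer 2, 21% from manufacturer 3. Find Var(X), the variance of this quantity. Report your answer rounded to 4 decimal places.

17.1644

Per component, 1: μ=9.8, E[X²]=96.53; 2: μ=6.2, E[X²]=76.88; 3: μ=7.8, E[X²]=61.65.
E[X] = 0.42·9.8 + 0.37·6.2 + 0.21·7.8 = 8.048.
E[X²] = 0.42·96.53 + 0.37·76.88 + 0.21·61.65 = 81.9347.
Var(X) = E[X²] − (E[X])² = 81.9347 − 64.7703 = 17.1644.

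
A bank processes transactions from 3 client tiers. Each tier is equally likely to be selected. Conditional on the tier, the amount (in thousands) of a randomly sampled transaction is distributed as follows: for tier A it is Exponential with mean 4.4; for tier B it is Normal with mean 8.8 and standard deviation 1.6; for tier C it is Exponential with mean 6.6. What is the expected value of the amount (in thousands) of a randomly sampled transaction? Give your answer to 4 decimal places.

6.6000

Component means — A: 4.4; B: 8.8; C: 6.6.
E[X] = 0.333333·4.4 + 0.333333·8.8 + 0.333333·6.6 = 6.6.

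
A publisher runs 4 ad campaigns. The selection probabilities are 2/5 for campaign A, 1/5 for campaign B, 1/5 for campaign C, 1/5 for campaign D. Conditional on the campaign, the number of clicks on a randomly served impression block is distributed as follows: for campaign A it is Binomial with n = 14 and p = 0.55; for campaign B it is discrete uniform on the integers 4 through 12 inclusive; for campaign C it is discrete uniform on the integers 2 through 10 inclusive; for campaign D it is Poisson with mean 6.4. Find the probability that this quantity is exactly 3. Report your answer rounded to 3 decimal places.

Conditional on each campaign, P(X = 3): A: 0.00927955; B: 0; C: 0.111111; D: 0.0725945.
By total probability, P(X = 3) = 0.4·0.00927955 + 0.2·0 + 0.2·0.111111 + 0.2·0.0725945 = 0.040453.

0.040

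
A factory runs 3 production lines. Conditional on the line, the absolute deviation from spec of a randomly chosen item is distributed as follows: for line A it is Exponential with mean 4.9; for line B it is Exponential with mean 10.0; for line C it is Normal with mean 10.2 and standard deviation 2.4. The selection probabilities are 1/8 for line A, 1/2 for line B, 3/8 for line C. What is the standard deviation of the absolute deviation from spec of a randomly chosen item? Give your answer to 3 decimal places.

Per component, A: μ=4.9, E[X²]=48.02; B: μ=10, E[X²]=200; C: μ=10.2, E[X²]=109.8.
E[X] = 0.125·4.9 + 0.5·10 + 0.375·10.2 = 9.4375.
E[X²] = 0.125·48.02 + 0.5·200 + 0.375·109.8 = 147.178.
Var(X) = E[X²] − (E[X])² = 147.178 − 89.0664 = 58.1111.
SD(X) = √58.1111 = 7.62306.

7.623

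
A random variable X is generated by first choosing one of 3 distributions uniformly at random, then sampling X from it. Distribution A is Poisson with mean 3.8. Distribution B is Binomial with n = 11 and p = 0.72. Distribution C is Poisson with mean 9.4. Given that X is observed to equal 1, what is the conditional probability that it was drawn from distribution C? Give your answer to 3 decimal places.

Likelihoods P(X=1 | ·): A: 0.0850089; B: 2.34588e-05; C: 0.000777606.
Posterior ∝ prior × likelihood. Numerator for C: 0.333333·0.000777606 = 0.000259202.
Normalizing constant: 0.333333·0.0850089 + 0.333333·2.34588e-05 + 0.333333·0.000777606 = 0.0286033.
P(C | observation) = 0.000259202 / 0.0286033 = 0.00906195.

0.009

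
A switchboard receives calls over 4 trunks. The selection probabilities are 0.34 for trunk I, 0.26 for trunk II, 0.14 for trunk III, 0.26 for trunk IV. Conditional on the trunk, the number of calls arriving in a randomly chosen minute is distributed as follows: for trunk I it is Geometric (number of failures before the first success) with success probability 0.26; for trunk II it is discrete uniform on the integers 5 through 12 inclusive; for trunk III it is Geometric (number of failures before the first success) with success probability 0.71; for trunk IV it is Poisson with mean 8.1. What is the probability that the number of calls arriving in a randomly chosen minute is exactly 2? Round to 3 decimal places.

Conditional on each trunk, P(X = 2): I: 0.142376; II: 0; III: 0.059711; IV: 0.0099576.
By total probability, P(X = 2) = 0.34·0.142376 + 0.26·0 + 0.14·0.059711 + 0.26·0.0099576 = 0.0593564.

0.059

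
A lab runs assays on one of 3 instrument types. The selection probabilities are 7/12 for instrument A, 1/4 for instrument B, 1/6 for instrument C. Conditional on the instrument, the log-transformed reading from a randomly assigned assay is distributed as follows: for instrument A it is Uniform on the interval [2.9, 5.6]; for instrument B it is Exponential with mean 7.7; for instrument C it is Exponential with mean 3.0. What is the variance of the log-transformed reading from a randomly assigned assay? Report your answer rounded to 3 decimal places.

Per component, A: μ=4.25, E[X²]=18.67; B: μ=7.7, E[X²]=118.58; C: μ=3, E[X²]=18.
E[X] = 0.583333·4.25 + 0.25·7.7 + 0.166667·3 = 4.90417.
E[X²] = 0.583333·18.67 + 0.25·118.58 + 0.166667·18 = 43.5358.
Var(X) = E[X²] − (E[X])² = 43.5358 − 24.0509 = 19.485.

19.485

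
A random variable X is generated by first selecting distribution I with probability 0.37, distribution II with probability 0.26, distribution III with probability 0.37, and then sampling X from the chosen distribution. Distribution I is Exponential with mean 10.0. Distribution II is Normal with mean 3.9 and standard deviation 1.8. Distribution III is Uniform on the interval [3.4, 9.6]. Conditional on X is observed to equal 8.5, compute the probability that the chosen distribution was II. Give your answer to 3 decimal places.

Likelihoods f(8.5 | ·): I: 0.0427415; II: 0.00846211; III: 0.16129.
Posterior ∝ prior × likelihood. Numerator for II: 0.26·0.00846211 = 0.00220015.
Normalizing constant: 0.37·0.0427415 + 0.26·0.00846211 + 0.37·0.16129 = 0.0776919.
P(II | observation) = 0.00220015 / 0.0776919 = 0.0283189.

0.028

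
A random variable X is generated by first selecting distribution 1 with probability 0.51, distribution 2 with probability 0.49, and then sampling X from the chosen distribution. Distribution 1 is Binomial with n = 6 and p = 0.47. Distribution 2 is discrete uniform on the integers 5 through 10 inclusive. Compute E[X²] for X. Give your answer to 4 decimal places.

For each component E[X²] = Var + (mean)², giving 1: 9.447; 2: 59.1667.
Overall E[X²] = 0.51·9.447 + 0.49·59.1667 = 33.8096.

33.8096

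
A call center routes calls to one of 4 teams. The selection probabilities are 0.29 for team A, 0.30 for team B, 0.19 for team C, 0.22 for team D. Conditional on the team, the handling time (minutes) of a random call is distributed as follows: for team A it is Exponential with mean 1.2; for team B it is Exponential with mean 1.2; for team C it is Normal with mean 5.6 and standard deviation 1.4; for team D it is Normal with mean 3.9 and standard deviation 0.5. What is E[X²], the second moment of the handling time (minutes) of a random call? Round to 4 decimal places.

11.4312

For each component E[X²] = Var + (mean)², giving A: 2.88; B: 2.88; C: 33.32; D: 15.46.
Overall E[X²] = 0.29·2.88 + 0.3·2.88 + 0.19·33.32 + 0.22·15.46 = 11.4312.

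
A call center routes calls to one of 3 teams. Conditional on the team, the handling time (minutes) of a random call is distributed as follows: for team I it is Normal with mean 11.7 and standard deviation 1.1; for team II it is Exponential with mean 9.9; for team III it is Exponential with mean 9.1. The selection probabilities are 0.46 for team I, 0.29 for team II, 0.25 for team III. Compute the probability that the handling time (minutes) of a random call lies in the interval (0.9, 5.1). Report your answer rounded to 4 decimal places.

0.1753

Conditional on each team, P(0.9 < X < 5.1): I: 9.86588e-10; II: 0.315691; III: 0.334874.
By total probability, P(0.9 < X < 5.1) = 0.46·9.86588e-10 + 0.29·0.315691 + 0.25·0.334874 = 0.175269.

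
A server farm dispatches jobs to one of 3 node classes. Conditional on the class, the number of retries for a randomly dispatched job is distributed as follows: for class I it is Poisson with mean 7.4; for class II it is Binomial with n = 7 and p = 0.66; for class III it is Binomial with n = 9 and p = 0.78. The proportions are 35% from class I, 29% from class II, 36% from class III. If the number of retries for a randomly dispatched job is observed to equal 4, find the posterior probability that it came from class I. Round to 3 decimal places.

0.241

Likelihoods P(X=4 | ·): I: 0.0763724; II: 0.261024; III: 0.024036.
Posterior ∝ prior × likelihood. Numerator for I: 0.35·0.0763724 = 0.0267303.
Normalizing constant: 0.35·0.0763724 + 0.29·0.261024 + 0.36·0.024036 = 0.11108.
P(I | observation) = 0.0267303 / 0.11108 = 0.24064.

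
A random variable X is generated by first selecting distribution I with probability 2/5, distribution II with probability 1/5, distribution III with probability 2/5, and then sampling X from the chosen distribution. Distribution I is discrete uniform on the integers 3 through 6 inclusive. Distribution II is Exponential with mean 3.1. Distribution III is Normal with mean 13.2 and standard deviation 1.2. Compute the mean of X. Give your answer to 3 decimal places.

Component means — I: 4.5; II: 3.1; III: 13.2.
E[X] = 0.4·4.5 + 0.2·3.1 + 0.4·13.2 = 7.7.

7.700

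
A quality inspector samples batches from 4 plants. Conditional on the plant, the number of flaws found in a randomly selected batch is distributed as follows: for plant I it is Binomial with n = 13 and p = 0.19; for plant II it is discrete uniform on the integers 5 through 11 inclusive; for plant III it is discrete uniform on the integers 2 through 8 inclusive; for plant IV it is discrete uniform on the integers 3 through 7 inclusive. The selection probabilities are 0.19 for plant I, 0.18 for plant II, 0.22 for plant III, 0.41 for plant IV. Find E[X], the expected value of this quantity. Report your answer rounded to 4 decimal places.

5.0593

Component means — I: 2.47; II: 8; III: 5; IV: 5.
E[X] = 0.19·2.47 + 0.18·8 + 0.22·5 + 0.41·5 = 5.0593.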